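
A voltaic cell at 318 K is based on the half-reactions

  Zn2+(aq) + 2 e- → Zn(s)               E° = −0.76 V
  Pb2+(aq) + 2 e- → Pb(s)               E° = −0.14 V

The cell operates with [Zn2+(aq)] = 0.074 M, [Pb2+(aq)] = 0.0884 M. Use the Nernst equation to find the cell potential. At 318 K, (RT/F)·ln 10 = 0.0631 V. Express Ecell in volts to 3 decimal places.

Since E°(Pb²⁺/Pb) > E°(Zn²⁺/Zn), Pb²⁺/Pb serves as the cathode.
The standard potential is −0.14 − (−0.76) = +0.62 V and the balanced reaction transfers n = 2 electrons.
The balanced reaction is Pb2+(aq) + Zn(s) → Pb(s) + Zn2+(aq), so Q = [Zn2+(aq)] / [Pb2+(aq)] = 0.837 and log Q = −0.077.
Applying E = E° − (RT ln10/nF)·log Q gives +0.62 − (0.0631/2)(−0.077) = +0.622 V.

+0.622 V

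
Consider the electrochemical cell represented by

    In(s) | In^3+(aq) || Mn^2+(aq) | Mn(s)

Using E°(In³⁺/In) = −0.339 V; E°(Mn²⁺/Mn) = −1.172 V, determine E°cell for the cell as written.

By convention the left-hand electrode in cell notation is the anode (oxidation) and the right-hand electrode is the cathode (reduction).
E°cell = E°(right) − E°(left) = −1.172 − (−0.339) = −0.833 V.
The negative sign shows that, as written, the cell would require an external voltage to drive the reaction.

−0.833 V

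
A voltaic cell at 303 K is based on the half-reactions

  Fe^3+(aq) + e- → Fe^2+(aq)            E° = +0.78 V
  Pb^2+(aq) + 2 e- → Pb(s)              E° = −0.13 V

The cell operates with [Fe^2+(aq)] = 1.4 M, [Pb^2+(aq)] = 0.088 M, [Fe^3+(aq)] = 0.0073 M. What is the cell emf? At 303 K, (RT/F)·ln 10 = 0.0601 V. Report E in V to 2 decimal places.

The Fe³⁺/Fe²⁺ couple has the more positive E°, so it is the cathode; Pb²⁺/Pb is the anode.
E°cell = +0.78 − (−0.13) = +0.91 V, with n = 2 electrons transferred.
Balancing gives 2 Fe^3+(aq) + Pb(s) → 2 Fe^2+(aq) + Pb^2+(aq); hence Q = ([Fe^2+(aq)]^2·[Pb^2+(aq)]) / [Fe^3+(aq)]^2 = 3.24×10^3 (log Q = 3.510).
Applying E = E° − (RT ln10/nF)·log Q gives +0.91 − (0.0601/2)(3.510) = +0.80 V.

+0.80 V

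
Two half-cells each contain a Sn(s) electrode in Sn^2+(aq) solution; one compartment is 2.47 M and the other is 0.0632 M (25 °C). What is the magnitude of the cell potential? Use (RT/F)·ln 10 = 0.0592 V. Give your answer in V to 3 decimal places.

0.047 V

For a concentration cell E°cell = 0, since both electrodes use the same couple.
The compartment with the higher Sn^2+(aq) concentration (2.47 M) acts as the cathode; ions are reduced there and produced at the dilute (0.0632 M) anode.
With n = 2, Ecell = −(0.0592/2)·log([dilute]/[conc]) = −(0.0592/2)·log(0.0632/2.47) = +0.047 V.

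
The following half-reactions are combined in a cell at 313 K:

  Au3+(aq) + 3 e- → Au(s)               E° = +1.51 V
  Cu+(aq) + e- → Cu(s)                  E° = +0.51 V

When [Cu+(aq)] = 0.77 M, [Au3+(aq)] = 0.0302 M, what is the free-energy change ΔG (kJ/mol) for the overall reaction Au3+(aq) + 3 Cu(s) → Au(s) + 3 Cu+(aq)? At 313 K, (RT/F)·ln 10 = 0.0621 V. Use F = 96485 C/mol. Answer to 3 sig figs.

−282 kJ/mol

With Au³⁺/Au reduced at the cathode, E°cell = +1.51 − (+0.51) = +1.00 V and n = 3.
Q = [Cu+(aq)]^3 / [Au3+(aq)] = 15.1, so log Q = 1.179 and E = +1.00 − (0.0621/3)(1.179) = +0.9756 V.
Finally ΔG = −nFE = −(3)(96485 C/mol)(+0.9756 V) = −282 kJ/mol.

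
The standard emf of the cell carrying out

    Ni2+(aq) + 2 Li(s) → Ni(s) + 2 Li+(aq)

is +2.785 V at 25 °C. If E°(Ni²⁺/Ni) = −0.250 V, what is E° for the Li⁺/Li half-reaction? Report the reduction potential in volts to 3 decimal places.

In the reaction as written the Ni²⁺/Ni couple is reduced (cathode) and Li⁺/Li is oxidized (anode), so E°cell = E°(Ni²⁺/Ni) − E°(Li⁺/Li).
E°(Li⁺/Li) = E°(cathode) − E°cell = −0.250 − (+2.785) = −3.035 V.

−3.035 V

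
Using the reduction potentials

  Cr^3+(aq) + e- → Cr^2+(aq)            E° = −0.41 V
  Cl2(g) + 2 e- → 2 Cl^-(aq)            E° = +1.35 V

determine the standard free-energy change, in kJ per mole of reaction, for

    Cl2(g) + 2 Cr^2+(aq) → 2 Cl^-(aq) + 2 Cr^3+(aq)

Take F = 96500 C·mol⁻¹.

In the reaction as written Cl2(g) is reduced, so the Cl₂/Cl⁻ couple is the cathode and Cr³⁺/Cr²⁺ is the anode.
E°cell = +1.35 − (−0.41) = +1.76 V; balancing electrons gives n = 2.
ΔG° = −nFE°cell = −(2)(96500)(+1.76) J/mol = −340 kJ/mol.

−340 kJ/mol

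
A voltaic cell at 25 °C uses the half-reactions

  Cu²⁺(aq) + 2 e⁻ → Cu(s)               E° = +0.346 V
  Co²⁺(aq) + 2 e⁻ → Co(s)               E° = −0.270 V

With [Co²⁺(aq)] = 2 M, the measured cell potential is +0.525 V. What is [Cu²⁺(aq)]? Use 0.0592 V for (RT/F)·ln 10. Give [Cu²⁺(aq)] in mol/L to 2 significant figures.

0.0017 M

With Cu²⁺/Cu at the cathode and Co²⁺/Co at the anode, E°cell = +0.346 − (−0.270) = +0.616 V (n = 2).
Since E = E° − (0.0592/n)·log Q, log Q = n(E° − E)/0.0592 = 3.074.
Balancing electrons gives Cu²⁺(aq) + Co(s) → Cu(s) + Co²⁺(aq); thus Q = [Co²⁺(aq)] / [Cu²⁺(aq)].
Substituting the known concentrations and solving, log [Cu²⁺(aq)] = −2.773 and [Cu²⁺(aq)] = 0.0017 M.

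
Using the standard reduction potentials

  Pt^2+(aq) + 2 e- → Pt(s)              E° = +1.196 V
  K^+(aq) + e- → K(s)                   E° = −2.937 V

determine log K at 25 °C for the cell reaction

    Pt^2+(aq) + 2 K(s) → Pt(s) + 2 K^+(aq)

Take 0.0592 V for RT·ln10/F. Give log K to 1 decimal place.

The Pt²⁺/Pt couple is reduced (cathode); E°cell = +1.196 − (−2.937) = +4.133 V with n = 2.
At equilibrium E = 0, so log K = nE°cell / 0.0592 = (2)(+4.133) / 0.0592 = 139.6.

log K = 139.6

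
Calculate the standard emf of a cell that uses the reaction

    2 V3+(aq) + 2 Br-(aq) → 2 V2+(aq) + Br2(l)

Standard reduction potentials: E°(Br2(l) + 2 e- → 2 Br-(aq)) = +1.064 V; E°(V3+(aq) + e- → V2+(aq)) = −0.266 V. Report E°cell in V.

−1.330 V

V3+(aq) gains electrons, so the V³⁺/V²⁺ couple is the cathode; the Br₂/Br⁻ couple is the anode.
E°cell = E°(cathode) − E°(anode) = −0.266 − (+1.064) = −1.330 V.
The negative E°cell means the reaction is non-spontaneous in the direction written.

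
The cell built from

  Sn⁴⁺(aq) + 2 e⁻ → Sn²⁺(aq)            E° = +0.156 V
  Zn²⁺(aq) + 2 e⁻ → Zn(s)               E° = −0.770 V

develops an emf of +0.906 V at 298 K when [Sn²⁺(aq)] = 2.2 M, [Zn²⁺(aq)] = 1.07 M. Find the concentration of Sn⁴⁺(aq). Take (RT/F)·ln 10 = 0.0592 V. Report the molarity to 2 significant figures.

0.50 M

The Sn⁴⁺/Sn²⁺ couple has the larger reduction potential, so it is the cathode: E°cell = +0.156 − (−0.770) = +0.926 V and n = 2.
From the Nernst equation, log Q = n(E° − E)/0.0592 = 2·(+0.926 − (+0.906))/0.0592 = 0.676.
For Sn⁴⁺(aq) + Zn(s) → Sn²⁺(aq) + Zn²⁺(aq), the reaction quotient is Q = ([Sn²⁺(aq)]·[Zn²⁺(aq)]) / [Sn⁴⁺(aq)].
Solving for the unknown gives log [Sn⁴⁺(aq)] = −0.304, so [Sn⁴⁺(aq)] ≈ 0.50 M.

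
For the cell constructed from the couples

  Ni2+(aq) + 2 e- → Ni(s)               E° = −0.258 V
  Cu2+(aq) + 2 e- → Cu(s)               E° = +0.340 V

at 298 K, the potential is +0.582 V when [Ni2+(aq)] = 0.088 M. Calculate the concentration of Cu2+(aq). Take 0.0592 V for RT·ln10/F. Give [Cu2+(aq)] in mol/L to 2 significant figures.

0.025 M

The Cu²⁺/Cu couple has the larger reduction potential, so it is the cathode: E°cell = +0.340 − (−0.258) = +0.598 V and n = 2.
Since E = E° − (0.0592/n)·log Q, log Q = n(E° − E)/0.0592 = 0.541.
For Cu2+(aq) + Ni(s) → Cu(s) + Ni2+(aq), the reaction quotient is Q = [Ni2+(aq)] / [Cu2+(aq)].
Isolating [Cu2+(aq)] in Q = 10^{0.541} yields log [Cu2+(aq)] = −1.597, i.e. 0.025 M.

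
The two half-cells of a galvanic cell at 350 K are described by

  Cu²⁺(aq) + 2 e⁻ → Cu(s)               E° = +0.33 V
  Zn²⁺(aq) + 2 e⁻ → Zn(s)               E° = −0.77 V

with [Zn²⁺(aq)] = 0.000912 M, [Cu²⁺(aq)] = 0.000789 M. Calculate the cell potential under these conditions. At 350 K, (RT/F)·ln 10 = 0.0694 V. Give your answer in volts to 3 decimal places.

Since E°(Cu²⁺/Cu) > E°(Zn²⁺/Zn), Cu²⁺/Cu serves as the cathode.
The standard potential is +0.33 − (−0.77) = +1.10 V and the balanced reaction transfers n = 2 electrons.
For the overall reaction Cu²⁺(aq) + Zn(s) → Cu(s) + Zn²⁺(aq), Q = [Zn²⁺(aq)] / [Cu²⁺(aq)] = 1.16, giving log Q = 0.063.
By the Nernst equation, E = +1.10 − (0.0694/2)·(0.063) = +1.098 V.

+1.098 V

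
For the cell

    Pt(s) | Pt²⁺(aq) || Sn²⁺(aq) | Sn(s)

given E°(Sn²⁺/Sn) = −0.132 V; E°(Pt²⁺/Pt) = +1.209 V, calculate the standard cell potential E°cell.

−1.341 V

By convention the left-hand electrode in cell notation is the anode (oxidation) and the right-hand electrode is the cathode (reduction).
E°cell = E°(right) − E°(left) = −0.132 − (+1.209) = −1.341 V.
The negative sign shows that, as written, the cell would require an external voltage to drive the reaction.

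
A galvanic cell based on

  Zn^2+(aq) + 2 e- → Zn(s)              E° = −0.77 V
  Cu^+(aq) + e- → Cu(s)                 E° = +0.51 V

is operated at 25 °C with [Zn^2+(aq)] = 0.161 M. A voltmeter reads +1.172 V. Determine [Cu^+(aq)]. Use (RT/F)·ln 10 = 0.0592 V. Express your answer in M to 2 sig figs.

Cu⁺/Cu is the cathode (higher E°); E°cell = +0.51 − (−0.77) = +1.28 V with n = 2.
From the Nernst equation, log Q = n(E° − E)/0.0592 = 2·(+1.28 − (+1.172))/0.0592 = 3.649.
For 2 Cu^+(aq) + Zn(s) → 2 Cu(s) + Zn^2+(aq), the reaction quotient is Q = [Zn^2+(aq)] / [Cu^+(aq)]^2.
Substituting the known concentrations and solving, log [Cu^+(aq)] = −2.221 and [Cu^+(aq)] = 0.0060 M.

0.0060 M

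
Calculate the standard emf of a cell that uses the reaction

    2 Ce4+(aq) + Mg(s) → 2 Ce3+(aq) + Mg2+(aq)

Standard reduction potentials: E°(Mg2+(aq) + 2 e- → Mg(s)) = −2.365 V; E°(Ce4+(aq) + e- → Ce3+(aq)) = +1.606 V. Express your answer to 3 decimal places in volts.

+3.971 V

Ce4+(aq) gains electrons, so the Ce⁴⁺/Ce³⁺ couple is the cathode; the Mg²⁺/Mg couple is the anode.
E°cell = E°(cathode) − E°(anode) = +1.606 − (−2.365) = +3.971 V.
The positive value indicates the reaction is spontaneous as written.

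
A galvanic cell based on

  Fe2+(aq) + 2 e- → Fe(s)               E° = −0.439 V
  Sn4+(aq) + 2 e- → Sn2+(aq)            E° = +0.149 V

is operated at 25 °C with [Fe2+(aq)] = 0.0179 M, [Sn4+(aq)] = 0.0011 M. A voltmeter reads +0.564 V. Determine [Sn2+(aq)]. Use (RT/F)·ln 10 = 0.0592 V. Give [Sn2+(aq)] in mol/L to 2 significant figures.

0.40 M

Sn⁴⁺/Sn²⁺ is the cathode (higher E°); E°cell = +0.149 − (−0.439) = +0.588 V with n = 2.
From the Nernst equation, log Q = n(E° − E)/0.0592 = 2·(+0.588 − (+0.564))/0.0592 = 0.811.
For Sn4+(aq) + Fe(s) → Sn2+(aq) + Fe2+(aq), the reaction quotient is Q = ([Sn2+(aq)]·[Fe2+(aq)]) / [Sn4+(aq)].
Substituting the known concentrations and solving, log [Sn2+(aq)] = −0.400 and [Sn2+(aq)] = 0.40 M.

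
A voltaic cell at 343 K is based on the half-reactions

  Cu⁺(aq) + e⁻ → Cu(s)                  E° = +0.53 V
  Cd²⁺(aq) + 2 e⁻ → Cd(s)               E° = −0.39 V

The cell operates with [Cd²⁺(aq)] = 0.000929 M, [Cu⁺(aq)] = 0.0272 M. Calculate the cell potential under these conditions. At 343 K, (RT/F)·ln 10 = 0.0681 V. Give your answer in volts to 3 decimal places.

+0.917 V

Since E°(Cu⁺/Cu) > E°(Cd²⁺/Cd), Cu⁺/Cu serves as the cathode.
E°cell = E°cat − E°an = +0.53 − (−0.39) = +0.92 V; n = 2.
For the overall reaction 2 Cu⁺(aq) + Cd(s) → 2 Cu(s) + Cd²⁺(aq), Q = [Cd²⁺(aq)] / [Cu⁺(aq)]^2 = 1.26, giving log Q = 0.099.
Applying E = E° − (RT ln10/nF)·log Q gives +0.92 − (0.0681/2)(0.099) = +0.917 V.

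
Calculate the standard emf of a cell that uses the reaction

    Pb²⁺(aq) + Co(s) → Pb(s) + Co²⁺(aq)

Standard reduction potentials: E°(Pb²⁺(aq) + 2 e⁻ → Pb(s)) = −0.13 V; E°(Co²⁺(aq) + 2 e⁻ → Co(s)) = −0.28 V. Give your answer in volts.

+0.15 V

Pb²⁺(aq) gains electrons, so the Pb²⁺/Pb couple is the cathode; the Co²⁺/Co couple is the anode.
E°cell = E°(cathode) − E°(anode) = −0.13 − (−0.28) = +0.15 V.
The positive value indicates the reaction is spontaneous as written.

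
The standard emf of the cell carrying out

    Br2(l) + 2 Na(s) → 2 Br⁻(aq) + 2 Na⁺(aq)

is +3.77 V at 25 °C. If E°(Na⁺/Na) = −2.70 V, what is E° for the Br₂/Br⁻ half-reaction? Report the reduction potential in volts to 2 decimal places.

+1.07 V

In the reaction as written the Br₂/Br⁻ couple is reduced (cathode) and Na⁺/Na is oxidized (anode), so E°cell = E°(Br₂/Br⁻) − E°(Na⁺/Na).
E°(Br₂/Br⁻) = E°cell + E°(anode) = +3.77 + (−2.70) = +1.07 V.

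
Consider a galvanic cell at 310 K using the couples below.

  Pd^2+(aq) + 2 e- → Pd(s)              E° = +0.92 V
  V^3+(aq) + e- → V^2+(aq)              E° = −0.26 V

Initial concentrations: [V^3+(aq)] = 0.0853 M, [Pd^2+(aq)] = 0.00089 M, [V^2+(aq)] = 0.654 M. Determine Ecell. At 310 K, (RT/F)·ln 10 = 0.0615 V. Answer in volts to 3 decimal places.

+1.141 V

Since E°(Pd²⁺/Pd) > E°(V³⁺/V²⁺), Pd²⁺/Pd serves as the cathode.
E°cell = +0.92 − (−0.26) = +1.18 V, with n = 2 electrons transferred.
For the overall reaction Pd^2+(aq) + 2 V^2+(aq) → Pd(s) + 2 V^3+(aq), Q = [V^3+(aq)]^2 / ([Pd^2+(aq)]·[V^2+(aq)]^2) = 19.1, giving log Q = 1.281.
E = E° − (0.0615/n)·log Q = +1.18 − (0.0615/2)(1.281) = +1.141 V.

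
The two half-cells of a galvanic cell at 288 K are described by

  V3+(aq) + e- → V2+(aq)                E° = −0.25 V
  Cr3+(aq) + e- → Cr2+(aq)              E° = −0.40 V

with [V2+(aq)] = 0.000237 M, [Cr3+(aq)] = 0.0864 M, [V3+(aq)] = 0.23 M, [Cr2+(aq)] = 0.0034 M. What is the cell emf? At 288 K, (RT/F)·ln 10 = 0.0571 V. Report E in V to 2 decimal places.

+0.24 V

V³⁺/V²⁺ is reduced (cathode, E° = −0.25 V) and Cr³⁺/Cr²⁺ is oxidized (anode).
E°cell = −0.25 − (−0.40) = +0.15 V, with n = 1 electron transferred.
The balanced reaction is V3+(aq) + Cr2+(aq) → V2+(aq) + Cr3+(aq), so Q = ([V2+(aq)]·[Cr3+(aq)]) / ([V3+(aq)]·[Cr2+(aq)]) = 0.0262 and log Q = −1.582.
Applying E = E° − (RT ln10/nF)·log Q gives +0.15 − (0.0571/1)(−1.582) = +0.24 V.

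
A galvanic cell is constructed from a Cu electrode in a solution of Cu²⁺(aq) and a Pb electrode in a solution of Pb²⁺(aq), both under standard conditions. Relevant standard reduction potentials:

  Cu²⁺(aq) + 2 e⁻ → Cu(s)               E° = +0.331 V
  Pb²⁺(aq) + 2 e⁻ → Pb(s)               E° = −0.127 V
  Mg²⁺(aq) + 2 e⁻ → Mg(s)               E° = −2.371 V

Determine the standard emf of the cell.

Of the two couples in this cell, the one with the more positive reduction potential is reduced at the cathode: here that is Cu²⁺/Cu (+0.331 V); Pb²⁺/Pb (−0.127 V) is the anode.
E°cell = E°(cathode) − E°(anode) = +0.331 − (−0.127) = +0.458 V.

+0.458 V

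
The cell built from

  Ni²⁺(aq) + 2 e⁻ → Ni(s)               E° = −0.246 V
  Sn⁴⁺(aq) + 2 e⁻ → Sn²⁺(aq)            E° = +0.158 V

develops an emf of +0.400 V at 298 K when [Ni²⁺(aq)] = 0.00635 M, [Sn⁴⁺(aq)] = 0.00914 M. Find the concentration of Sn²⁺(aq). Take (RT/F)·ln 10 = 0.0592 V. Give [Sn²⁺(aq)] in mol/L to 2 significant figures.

The Sn⁴⁺/Sn²⁺ couple has the larger reduction potential, so it is the cathode: E°cell = +0.158 − (−0.246) = +0.404 V and n = 2.
From the Nernst equation, log Q = n(E° − E)/0.0592 = 2·(+0.404 − (+0.400))/0.0592 = 0.135.
Balancing electrons gives Sn⁴⁺(aq) + Ni(s) → Sn²⁺(aq) + Ni²⁺(aq); thus Q = ([Sn²⁺(aq)]·[Ni²⁺(aq)]) / [Sn⁴⁺(aq)].
Solving for the unknown gives log [Sn²⁺(aq)] = 0.293, so [Sn²⁺(aq)] ≈ 2.0 M.

2.0 M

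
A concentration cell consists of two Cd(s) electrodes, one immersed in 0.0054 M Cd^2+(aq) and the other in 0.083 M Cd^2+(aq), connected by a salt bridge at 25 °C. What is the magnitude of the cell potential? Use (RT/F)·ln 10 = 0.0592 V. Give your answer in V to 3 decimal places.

0.035 V

For a concentration cell E°cell = 0, since both electrodes use the same couple.
The compartment with the higher Cd^2+(aq) concentration (0.083 M) acts as the cathode; ions are reduced there and produced at the dilute (0.0054 M) anode.
With n = 2, Ecell = −(0.0592/2)·log([dilute]/[conc]) = −(0.0592/2)·log(0.0054/0.083) = +0.035 V.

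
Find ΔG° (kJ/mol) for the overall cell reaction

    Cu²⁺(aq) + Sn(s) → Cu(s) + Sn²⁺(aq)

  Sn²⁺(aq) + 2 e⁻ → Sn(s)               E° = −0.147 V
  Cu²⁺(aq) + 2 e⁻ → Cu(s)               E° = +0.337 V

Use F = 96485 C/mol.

In the reaction as written Cu²⁺(aq) is reduced, so the Cu²⁺/Cu couple is the cathode and Sn²⁺/Sn is the anode.
E°cell = +0.337 − (−0.147) = +0.484 V; balancing electrons gives n = 2.
ΔG° = −nFE°cell = −(2)(96485)(+0.484) J/mol = −93.4 kJ/mol.

−93.4 kJ/mol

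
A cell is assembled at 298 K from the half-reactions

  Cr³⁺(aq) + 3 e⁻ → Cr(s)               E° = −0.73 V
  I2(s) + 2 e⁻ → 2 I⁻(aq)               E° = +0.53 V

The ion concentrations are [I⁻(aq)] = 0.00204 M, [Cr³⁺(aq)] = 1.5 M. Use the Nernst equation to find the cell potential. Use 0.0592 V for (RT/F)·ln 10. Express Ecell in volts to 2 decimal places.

I₂/I⁻ is reduced (cathode, E° = +0.53 V) and Cr³⁺/Cr is oxidized (anode).
E°cell = E°cat − E°an = +0.53 − (−0.73) = +1.26 V; n = 6.
Balancing gives 3 I2(s) + 2 Cr(s) → 6 I⁻(aq) + 2 Cr³⁺(aq); hence Q = [I⁻(aq)]^6·[Cr³⁺(aq)]^2 = 1.62×10^−16 (log Q = −15.790).
E = E° − (0.0592/n)·log Q = +1.26 − (0.0592/6)(−15.790) = +1.42 V.

+1.42 V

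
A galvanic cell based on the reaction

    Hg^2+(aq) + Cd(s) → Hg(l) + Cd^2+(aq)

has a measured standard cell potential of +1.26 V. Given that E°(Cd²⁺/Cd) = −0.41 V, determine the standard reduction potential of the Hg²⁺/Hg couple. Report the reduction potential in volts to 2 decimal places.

+0.85 V

In the reaction as written the Hg²⁺/Hg couple is reduced (cathode) and Cd²⁺/Cd is oxidized (anode), so E°cell = E°(Hg²⁺/Hg) − E°(Cd²⁺/Cd).
E°(Hg²⁺/Hg) = E°cell + E°(anode) = +1.26 + (−0.41) = +0.85 V.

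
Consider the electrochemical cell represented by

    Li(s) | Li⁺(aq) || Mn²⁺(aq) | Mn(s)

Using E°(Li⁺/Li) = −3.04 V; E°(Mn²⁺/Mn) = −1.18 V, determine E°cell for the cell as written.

+1.86 V

By convention the left-hand electrode in cell notation is the anode (oxidation) and the right-hand electrode is the cathode (reduction).
E°cell = E°(right) − E°(left) = −1.18 − (−3.04) = +1.86 V.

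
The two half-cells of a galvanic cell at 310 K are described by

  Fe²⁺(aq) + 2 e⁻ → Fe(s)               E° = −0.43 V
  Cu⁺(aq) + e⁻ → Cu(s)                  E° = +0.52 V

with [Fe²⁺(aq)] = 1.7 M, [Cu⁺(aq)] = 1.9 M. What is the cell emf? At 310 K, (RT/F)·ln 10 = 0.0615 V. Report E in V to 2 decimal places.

The Cu⁺/Cu couple has the more positive E°, so it is the cathode; Fe²⁺/Fe is the anode.
E°cell = E°cat − E°an = +0.52 − (−0.43) = +0.95 V; n = 2.
The balanced reaction is 2 Cu⁺(aq) + Fe(s) → 2 Cu(s) + Fe²⁺(aq), so Q = [Fe²⁺(aq)] / [Cu⁺(aq)]^2 = 0.471 and log Q = −0.327.
By the Nernst equation, E = +0.95 − (0.0615/2)·(−0.327) = +0.96 V.

+0.96 V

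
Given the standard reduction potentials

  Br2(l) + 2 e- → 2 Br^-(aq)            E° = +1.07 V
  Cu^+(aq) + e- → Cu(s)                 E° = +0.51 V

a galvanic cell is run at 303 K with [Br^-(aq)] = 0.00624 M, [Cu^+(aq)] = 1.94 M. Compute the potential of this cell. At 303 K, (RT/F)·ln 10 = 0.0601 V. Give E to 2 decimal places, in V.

Since E°(Br₂/Br⁻) > E°(Cu⁺/Cu), Br₂/Br⁻ serves as the cathode.
E°cell = E°cat − E°an = +1.07 − (+0.51) = +0.56 V; n = 2.
The balanced reaction is Br2(l) + 2 Cu(s) → 2 Br^-(aq) + 2 Cu^+(aq), so Q = [Br^-(aq)]^2·[Cu^+(aq)]^2 = 0.000147 and log Q = −3.834.
Applying E = E° − (RT ln10/nF)·log Q gives +0.56 − (0.0601/2)(−3.834) = +0.68 V.

+0.68 V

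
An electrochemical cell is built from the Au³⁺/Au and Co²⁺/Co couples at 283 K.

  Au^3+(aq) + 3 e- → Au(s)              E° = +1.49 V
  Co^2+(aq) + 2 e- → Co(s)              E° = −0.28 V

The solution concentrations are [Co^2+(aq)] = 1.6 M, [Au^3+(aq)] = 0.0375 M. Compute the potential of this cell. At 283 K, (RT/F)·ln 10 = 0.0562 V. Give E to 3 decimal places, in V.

+1.738 V

The Au³⁺/Au couple has the more positive E°, so it is the cathode; Co²⁺/Co is the anode.
The standard potential is +1.49 − (−0.28) = +1.77 V and the balanced reaction transfers n = 6 electrons.
Balancing gives 2 Au^3+(aq) + 3 Co(s) → 2 Au(s) + 3 Co^2+(aq); hence Q = [Co^2+(aq)]^3 / [Au^3+(aq)]^2 = 2.91×10^3 (log Q = 3.464).
E = E° − (0.0562/n)·log Q = +1.77 − (0.0562/6)(3.464) = +1.738 V.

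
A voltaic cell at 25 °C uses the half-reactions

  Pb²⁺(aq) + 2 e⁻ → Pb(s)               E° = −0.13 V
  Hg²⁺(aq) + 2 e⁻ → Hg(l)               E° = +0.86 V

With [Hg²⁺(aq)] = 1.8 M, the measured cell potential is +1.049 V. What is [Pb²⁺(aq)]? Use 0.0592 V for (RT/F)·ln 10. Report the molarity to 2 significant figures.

With Hg²⁺/Hg at the cathode and Pb²⁺/Pb at the anode, E°cell = +0.86 − (−0.13) = +0.99 V (n = 2).
Since E = E° − (0.0592/n)·log Q, log Q = n(E° − E)/0.0592 = −1.993.
The balanced reaction is Hg²⁺(aq) + Pb(s) → Hg(l) + Pb²⁺(aq), so Q = [Pb²⁺(aq)] / [Hg²⁺(aq)].
Isolating [Pb²⁺(aq)] in Q = 10^{−1.993} yields log [Pb²⁺(aq)] = −1.738, i.e. 0.018 M.

0.018 M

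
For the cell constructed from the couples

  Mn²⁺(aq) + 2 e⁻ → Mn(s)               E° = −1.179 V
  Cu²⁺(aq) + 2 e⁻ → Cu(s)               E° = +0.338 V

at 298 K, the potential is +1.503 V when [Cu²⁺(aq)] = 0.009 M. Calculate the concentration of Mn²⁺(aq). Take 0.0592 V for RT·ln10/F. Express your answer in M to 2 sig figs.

0.027 M

Cu²⁺/Cu is the cathode (higher E°); E°cell = +0.338 − (−1.179) = +1.517 V with n = 2.
Since E = E° − (0.0592/n)·log Q, log Q = n(E° − E)/0.0592 = 0.473.
For Cu²⁺(aq) + Mn(s) → Cu(s) + Mn²⁺(aq), the reaction quotient is Q = [Mn²⁺(aq)] / [Cu²⁺(aq)].
Isolating [Mn²⁺(aq)] in Q = 10^{0.473} yields log [Mn²⁺(aq)] = −1.573, i.e. 0.027 M.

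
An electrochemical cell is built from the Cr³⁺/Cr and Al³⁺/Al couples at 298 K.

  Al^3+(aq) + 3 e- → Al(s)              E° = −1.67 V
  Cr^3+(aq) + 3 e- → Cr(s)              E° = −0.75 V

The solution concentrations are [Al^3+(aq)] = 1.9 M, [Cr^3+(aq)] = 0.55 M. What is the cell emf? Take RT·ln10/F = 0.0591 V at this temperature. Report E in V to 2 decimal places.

+0.91 V

The Cr³⁺/Cr couple has the more positive E°, so it is the cathode; Al³⁺/Al is the anode.
E°cell = E°cat − E°an = −0.75 − (−1.67) = +0.92 V; n = 3.
The balanced reaction is Cr^3+(aq) + Al(s) → Cr(s) + Al^3+(aq), so Q = [Al^3+(aq)] / [Cr^3+(aq)] = 3.45 and log Q = 0.538.
By the Nernst equation, E = +0.92 − (0.0591/3)·(0.538) = +0.91 V.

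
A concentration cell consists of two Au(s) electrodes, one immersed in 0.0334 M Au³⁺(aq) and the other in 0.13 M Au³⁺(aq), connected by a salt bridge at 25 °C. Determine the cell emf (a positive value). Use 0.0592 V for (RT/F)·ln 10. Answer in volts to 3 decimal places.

0.012 V

For a concentration cell E°cell = 0, since both electrodes use the same couple.
The compartment with the higher Au³⁺(aq) concentration (0.13 M) acts as the cathode; ions are reduced there and produced at the dilute (0.0334 M) anode.
With n = 3, Ecell = −(0.0592/3)·log([dilute]/[conc]) = −(0.0592/3)·log(0.0334/0.13) = +0.012 V.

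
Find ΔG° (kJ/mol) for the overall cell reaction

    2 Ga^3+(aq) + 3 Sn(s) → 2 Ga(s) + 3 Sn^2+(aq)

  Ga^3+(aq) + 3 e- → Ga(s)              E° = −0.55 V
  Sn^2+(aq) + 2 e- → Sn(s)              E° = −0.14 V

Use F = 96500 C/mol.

+237 kJ/mol

In the reaction as written Ga^3+(aq) is reduced, so the Ga³⁺/Ga couple is the cathode and Sn²⁺/Sn is the anode.
E°cell = −0.55 − (−0.14) = −0.41 V; balancing electrons gives n = 6.
ΔG° = −nFE°cell = −(6)(96500)(−0.41) J/mol = +237 kJ/mol.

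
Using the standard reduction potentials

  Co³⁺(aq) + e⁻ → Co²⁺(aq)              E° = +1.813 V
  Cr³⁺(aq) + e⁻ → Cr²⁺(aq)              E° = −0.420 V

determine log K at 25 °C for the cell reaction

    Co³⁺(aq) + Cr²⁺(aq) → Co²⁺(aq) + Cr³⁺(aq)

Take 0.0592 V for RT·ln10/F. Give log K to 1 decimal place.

The Co³⁺/Co²⁺ couple is reduced (cathode); E°cell = +1.813 − (−0.420) = +2.233 V with n = 1.
At equilibrium E = 0, so log K = nE°cell / 0.0592 = (1)(+2.233) / 0.0592 = 37.7.

log K = 37.7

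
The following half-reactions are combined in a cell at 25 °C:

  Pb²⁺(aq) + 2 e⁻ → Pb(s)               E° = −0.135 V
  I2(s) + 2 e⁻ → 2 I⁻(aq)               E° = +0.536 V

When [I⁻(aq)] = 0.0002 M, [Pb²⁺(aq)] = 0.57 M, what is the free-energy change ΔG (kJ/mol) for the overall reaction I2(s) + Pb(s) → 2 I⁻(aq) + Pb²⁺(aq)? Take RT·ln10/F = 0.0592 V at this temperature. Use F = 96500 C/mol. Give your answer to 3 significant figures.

−173 kJ/mol

The standard cell potential is +0.536 − (−0.135) = +0.671 V, with n = 2 electrons in the balanced equation.
Here Q = [I⁻(aq)]^2·[Pb²⁺(aq)] = 2.28×10^−8 (log Q = −7.642), giving E = +0.671 − (0.0592/2)·(−7.642) = +0.8972 V.
Finally ΔG = −nFE = −(2)(96500 C/mol)(+0.8972 V) = −173 kJ/mol.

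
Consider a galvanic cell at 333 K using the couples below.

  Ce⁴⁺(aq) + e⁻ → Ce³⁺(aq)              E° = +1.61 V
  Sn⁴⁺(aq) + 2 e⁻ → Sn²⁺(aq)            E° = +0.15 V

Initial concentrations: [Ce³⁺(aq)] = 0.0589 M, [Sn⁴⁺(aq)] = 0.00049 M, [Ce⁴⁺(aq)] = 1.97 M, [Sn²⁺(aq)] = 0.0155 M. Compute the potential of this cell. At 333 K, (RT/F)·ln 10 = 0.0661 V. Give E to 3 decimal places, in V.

Since E°(Ce⁴⁺/Ce³⁺) > E°(Sn⁴⁺/Sn²⁺), Ce⁴⁺/Ce³⁺ serves as the cathode.
E°cell = +1.61 − (+0.15) = +1.46 V, with n = 2 electrons transferred.
For the overall reaction 2 Ce⁴⁺(aq) + Sn²⁺(aq) → 2 Ce³⁺(aq) + Sn⁴⁺(aq), Q = ([Ce³⁺(aq)]^2·[Sn⁴⁺(aq)]) / ([Ce⁴⁺(aq)]^2·[Sn²⁺(aq)]) = 2.83×10^−5, giving log Q = −4.549.
Applying E = E° − (RT ln10/nF)·log Q gives +1.46 − (0.0661/2)(−4.549) = +1.610 V.

+1.610 V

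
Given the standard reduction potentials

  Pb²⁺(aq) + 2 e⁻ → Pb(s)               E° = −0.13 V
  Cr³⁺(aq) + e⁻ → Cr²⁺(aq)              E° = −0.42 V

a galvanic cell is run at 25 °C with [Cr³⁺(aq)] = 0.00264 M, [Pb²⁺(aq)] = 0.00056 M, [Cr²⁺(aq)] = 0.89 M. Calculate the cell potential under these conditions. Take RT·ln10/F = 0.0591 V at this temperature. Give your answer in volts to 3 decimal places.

+0.343 V

Since E°(Pb²⁺/Pb) > E°(Cr³⁺/Cr²⁺), Pb²⁺/Pb serves as the cathode.
The standard potential is −0.13 − (−0.42) = +0.29 V and the balanced reaction transfers n = 2 electrons.
Balancing gives Pb²⁺(aq) + 2 Cr²⁺(aq) → Pb(s) + 2 Cr³⁺(aq); hence Q = [Cr³⁺(aq)]^2 / ([Pb²⁺(aq)]·[Cr²⁺(aq)]^2) = 0.0157 (log Q = −1.804).
By the Nernst equation, E = +0.29 − (0.0591/2)·(−1.804) = +0.343 V.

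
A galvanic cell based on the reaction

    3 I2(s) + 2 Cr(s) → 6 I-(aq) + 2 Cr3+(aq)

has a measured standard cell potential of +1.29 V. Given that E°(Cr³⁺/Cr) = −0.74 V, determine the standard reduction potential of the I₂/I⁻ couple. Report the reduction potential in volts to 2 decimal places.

In the reaction as written the I₂/I⁻ couple is reduced (cathode) and Cr³⁺/Cr is oxidized (anode), so E°cell = E°(I₂/I⁻) − E°(Cr³⁺/Cr).
E°(I₂/I⁻) = E°cell + E°(anode) = +1.29 + (−0.74) = +0.55 V.

+0.55 V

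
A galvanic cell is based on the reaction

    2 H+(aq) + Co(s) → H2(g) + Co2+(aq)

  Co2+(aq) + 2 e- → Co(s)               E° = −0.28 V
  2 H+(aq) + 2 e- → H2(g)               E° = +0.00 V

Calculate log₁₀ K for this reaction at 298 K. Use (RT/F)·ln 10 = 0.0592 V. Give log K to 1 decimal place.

The 2H⁺/H₂ couple is reduced (cathode); E°cell = +0.00 − (−0.28) = +0.28 V with n = 2.
At equilibrium E = 0, so log K = nE°cell / 0.0592 = (2)(+0.28) / 0.0592 = 9.5.

log K = 9.5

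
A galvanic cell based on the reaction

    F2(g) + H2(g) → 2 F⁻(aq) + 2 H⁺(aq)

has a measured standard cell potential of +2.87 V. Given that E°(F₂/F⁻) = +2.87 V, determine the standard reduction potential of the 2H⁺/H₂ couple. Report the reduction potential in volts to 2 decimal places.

In the reaction as written the F₂/F⁻ couple is reduced (cathode) and 2H⁺/H₂ is oxidized (anode), so E°cell = E°(F₂/F⁻) − E°(2H⁺/H₂).
E°(2H⁺/H₂) = E°(cathode) − E°cell = +2.87 − (+2.87) = +0.00 V.

+0.00 V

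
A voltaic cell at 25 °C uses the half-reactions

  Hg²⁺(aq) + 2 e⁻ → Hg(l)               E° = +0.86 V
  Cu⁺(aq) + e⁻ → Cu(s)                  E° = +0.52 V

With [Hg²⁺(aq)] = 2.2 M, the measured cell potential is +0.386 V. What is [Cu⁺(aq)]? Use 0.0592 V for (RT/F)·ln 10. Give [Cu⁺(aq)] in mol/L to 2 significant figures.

0.25 M

Hg²⁺/Hg is the cathode (higher E°); E°cell = +0.86 − (+0.52) = +0.34 V with n = 2.
From the Nernst equation, log Q = n(E° − E)/0.0592 = 2·(+0.34 − (+0.386))/0.0592 = −1.554.
For Hg²⁺(aq) + 2 Cu(s) → Hg(l) + 2 Cu⁺(aq), the reaction quotient is Q = [Cu⁺(aq)]^2 / [Hg²⁺(aq)].
Isolating [Cu⁺(aq)] in Q = 10^{−1.554} yields log [Cu⁺(aq)] = −0.606, i.e. 0.25 M.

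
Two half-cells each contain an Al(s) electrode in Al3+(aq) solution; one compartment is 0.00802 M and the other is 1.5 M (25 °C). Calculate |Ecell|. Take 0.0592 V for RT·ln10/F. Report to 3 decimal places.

0.045 V

For a concentration cell E°cell = 0, since both electrodes use the same couple.
The compartment with the higher Al3+(aq) concentration (1.5 M) acts as the cathode; ions are reduced there and produced at the dilute (0.00802 M) anode.
With n = 3, Ecell = −(0.0592/3)·log([dilute]/[conc]) = −(0.0592/3)·log(0.00802/1.5) = +0.045 V.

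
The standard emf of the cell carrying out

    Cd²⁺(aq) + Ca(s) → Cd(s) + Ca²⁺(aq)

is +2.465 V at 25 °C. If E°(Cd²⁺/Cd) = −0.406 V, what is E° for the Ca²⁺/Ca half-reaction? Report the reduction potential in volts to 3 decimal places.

−2.871 V

In the reaction as written the Cd²⁺/Cd couple is reduced (cathode) and Ca²⁺/Ca is oxidized (anode), so E°cell = E°(Cd²⁺/Cd) − E°(Ca²⁺/Ca).
E°(Ca²⁺/Ca) = E°(cathode) − E°cell = −0.406 − (+2.465) = −2.871 V.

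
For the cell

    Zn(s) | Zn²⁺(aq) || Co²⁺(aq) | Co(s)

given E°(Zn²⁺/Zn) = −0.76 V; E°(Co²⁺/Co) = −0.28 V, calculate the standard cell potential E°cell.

By convention the left-hand electrode in cell notation is the anode (oxidation) and the right-hand electrode is the cathode (reduction).
E°cell = E°(right) − E°(left) = −0.28 − (−0.76) = +0.48 V.

+0.48 V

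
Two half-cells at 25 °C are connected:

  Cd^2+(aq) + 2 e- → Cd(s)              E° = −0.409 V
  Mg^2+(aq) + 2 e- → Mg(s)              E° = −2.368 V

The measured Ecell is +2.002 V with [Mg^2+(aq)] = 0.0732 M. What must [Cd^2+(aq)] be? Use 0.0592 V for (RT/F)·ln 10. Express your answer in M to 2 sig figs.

Cd²⁺/Cd is the cathode (higher E°); E°cell = −0.409 − (−2.368) = +1.959 V with n = 2.
Rearranging E = E° − (0.0592/n)·log Q gives log Q = 2(+1.959 − (+2.002))/0.0592 = −1.453.
The balanced reaction is Cd^2+(aq) + Mg(s) → Cd(s) + Mg^2+(aq), so Q = [Mg^2+(aq)] / [Cd^2+(aq)].
Substituting the known concentrations and solving, log [Cd^2+(aq)] = 0.318 and [Cd^2+(aq)] = 2.1 M.

2.1 M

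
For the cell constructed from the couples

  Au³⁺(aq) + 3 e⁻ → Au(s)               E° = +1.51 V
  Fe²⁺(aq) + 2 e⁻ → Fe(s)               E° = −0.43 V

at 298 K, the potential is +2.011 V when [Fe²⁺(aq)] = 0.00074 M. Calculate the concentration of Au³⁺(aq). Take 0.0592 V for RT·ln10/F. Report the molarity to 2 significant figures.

0.080 M

Au³⁺/Au is the cathode (higher E°); E°cell = +1.51 − (−0.43) = +1.94 V with n = 6.
From the Nernst equation, log Q = n(E° − E)/0.0592 = 6·(+1.94 − (+2.011))/0.0592 = −7.196.
For 2 Au³⁺(aq) + 3 Fe(s) → 2 Au(s) + 3 Fe²⁺(aq), the reaction quotient is Q = [Fe²⁺(aq)]^3 / [Au³⁺(aq)]^2.
Solving for the unknown gives log [Au³⁺(aq)] = −1.098, so [Au³⁺(aq)] ≈ 0.080 M.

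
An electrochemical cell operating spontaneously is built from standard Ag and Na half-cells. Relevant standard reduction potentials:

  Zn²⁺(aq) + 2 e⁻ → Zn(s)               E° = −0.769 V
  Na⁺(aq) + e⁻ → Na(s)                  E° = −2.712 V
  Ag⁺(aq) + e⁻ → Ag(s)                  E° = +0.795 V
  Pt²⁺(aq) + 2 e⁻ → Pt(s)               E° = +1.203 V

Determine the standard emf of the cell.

+3.507 V

The Ag⁺/Ag couple has the higher E°, so Ag ion is reduced (cathode) and Na is oxidized (anode).
E°cell = E°(cathode) − E°(anode) = +0.795 − (−2.712) = +3.507 V.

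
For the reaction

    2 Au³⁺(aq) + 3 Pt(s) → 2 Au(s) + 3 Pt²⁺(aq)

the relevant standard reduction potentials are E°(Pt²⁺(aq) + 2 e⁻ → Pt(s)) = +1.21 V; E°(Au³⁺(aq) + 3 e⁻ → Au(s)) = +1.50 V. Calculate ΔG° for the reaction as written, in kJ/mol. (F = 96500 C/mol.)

−168 kJ/mol

In the reaction as written Au³⁺(aq) is reduced, so the Au³⁺/Au couple is the cathode and Pt²⁺/Pt is the anode.
E°cell = +1.50 − (+1.21) = +0.29 V; balancing electrons gives n = 6.
ΔG° = −nFE°cell = −(6)(96500)(+0.29) J/mol = −168 kJ/mol.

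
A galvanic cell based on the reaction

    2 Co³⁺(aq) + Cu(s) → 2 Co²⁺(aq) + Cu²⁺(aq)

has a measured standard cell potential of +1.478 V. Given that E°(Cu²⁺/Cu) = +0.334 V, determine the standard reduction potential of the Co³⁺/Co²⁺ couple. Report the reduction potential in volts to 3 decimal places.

+1.812 V

In the reaction as written the Co³⁺/Co²⁺ couple is reduced (cathode) and Cu²⁺/Cu is oxidized (anode), so E°cell = E°(Co³⁺/Co²⁺) − E°(Cu²⁺/Cu).
E°(Co³⁺/Co²⁺) = E°cell + E°(anode) = +1.478 + (+0.334) = +1.812 V.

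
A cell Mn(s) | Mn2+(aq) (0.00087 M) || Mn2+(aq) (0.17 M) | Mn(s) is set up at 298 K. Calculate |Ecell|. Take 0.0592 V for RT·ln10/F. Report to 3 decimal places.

0.068 V

For a concentration cell E°cell = 0, since both electrodes use the same couple.
The compartment with the higher Mn2+(aq) concentration (0.17 M) acts as the cathode; ions are reduced there and produced at the dilute (0.00087 M) anode.
With n = 2, Ecell = −(0.0592/2)·log([dilute]/[conc]) = −(0.0592/2)·log(0.00087/0.17) = +0.068 V.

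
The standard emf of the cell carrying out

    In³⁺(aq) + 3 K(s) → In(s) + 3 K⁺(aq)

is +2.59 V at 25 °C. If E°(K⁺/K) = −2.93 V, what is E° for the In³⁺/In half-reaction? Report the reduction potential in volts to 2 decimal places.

In the reaction as written the In³⁺/In couple is reduced (cathode) and K⁺/K is oxidized (anode), so E°cell = E°(In³⁺/In) − E°(K⁺/K).
E°(In³⁺/In) = E°cell + E°(anode) = +2.59 + (−2.93) = −0.34 V.

−0.34 V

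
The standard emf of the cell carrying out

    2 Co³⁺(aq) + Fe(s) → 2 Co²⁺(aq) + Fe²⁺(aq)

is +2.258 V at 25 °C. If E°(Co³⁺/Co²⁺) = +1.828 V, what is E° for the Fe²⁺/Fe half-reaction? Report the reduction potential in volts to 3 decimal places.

−0.430 V

In the reaction as written the Co³⁺/Co²⁺ couple is reduced (cathode) and Fe²⁺/Fe is oxidized (anode), so E°cell = E°(Co³⁺/Co²⁺) − E°(Fe²⁺/Fe).
E°(Fe²⁺/Fe) = E°(cathode) − E°cell = +1.828 − (+2.258) = −0.430 V.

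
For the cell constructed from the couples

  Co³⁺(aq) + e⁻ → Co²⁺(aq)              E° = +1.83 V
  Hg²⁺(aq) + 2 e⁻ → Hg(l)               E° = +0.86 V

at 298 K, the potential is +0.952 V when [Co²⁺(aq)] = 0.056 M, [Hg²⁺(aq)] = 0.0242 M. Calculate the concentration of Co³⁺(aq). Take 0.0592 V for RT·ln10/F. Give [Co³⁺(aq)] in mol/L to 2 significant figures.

0.0043 M

With Co³⁺/Co²⁺ at the cathode and Hg²⁺/Hg at the anode, E°cell = +1.83 − (+0.86) = +0.97 V (n = 2).
Since E = E° − (0.0592/n)·log Q, log Q = n(E° − E)/0.0592 = 0.608.
The balanced reaction is 2 Co³⁺(aq) + Hg(l) → 2 Co²⁺(aq) + Hg²⁺(aq), so Q = ([Co²⁺(aq)]^2·[Hg²⁺(aq)]) / [Co³⁺(aq)]^2.
Substituting the known concentrations and solving, log [Co³⁺(aq)] = −2.364 and [Co³⁺(aq)] = 0.0043 M.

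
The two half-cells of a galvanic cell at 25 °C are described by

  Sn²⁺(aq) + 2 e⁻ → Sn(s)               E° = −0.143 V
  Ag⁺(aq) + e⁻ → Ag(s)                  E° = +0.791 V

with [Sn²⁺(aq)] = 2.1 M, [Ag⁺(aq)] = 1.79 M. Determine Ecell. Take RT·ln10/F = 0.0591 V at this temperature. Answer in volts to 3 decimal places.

Since E°(Ag⁺/Ag) > E°(Sn²⁺/Sn), Ag⁺/Ag serves as the cathode.
E°cell = E°cat − E°an = +0.791 − (−0.143) = +0.934 V; n = 2.
Balancing gives 2 Ag⁺(aq) + Sn(s) → 2 Ag(s) + Sn²⁺(aq); hence Q = [Sn²⁺(aq)] / [Ag⁺(aq)]^2 = 0.655 (log Q = −0.183).
E = E° − (0.0591/n)·log Q = +0.934 − (0.0591/2)(−0.183) = +0.939 V.

+0.939 V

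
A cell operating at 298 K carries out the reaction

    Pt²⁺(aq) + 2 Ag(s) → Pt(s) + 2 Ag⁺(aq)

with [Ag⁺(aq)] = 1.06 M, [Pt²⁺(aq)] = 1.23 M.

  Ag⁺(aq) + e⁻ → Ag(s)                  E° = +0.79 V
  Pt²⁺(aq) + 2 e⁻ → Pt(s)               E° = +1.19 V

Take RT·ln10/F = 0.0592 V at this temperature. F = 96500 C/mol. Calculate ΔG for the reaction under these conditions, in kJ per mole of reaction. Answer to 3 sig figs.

−77.4 kJ/mol

E°cell = +1.19 − (+0.79) = +0.40 V; the balanced reaction transfers n = 2 electrons.
Q = [Ag⁺(aq)]^2 / [Pt²⁺(aq)] = 0.913, so log Q = −0.039 and E = +0.40 − (0.0592/2)(−0.039) = +0.4012 V.
Then ΔG = −nFE = −2 × 96500 × +0.4012 J/mol = −77.4 kJ/mol.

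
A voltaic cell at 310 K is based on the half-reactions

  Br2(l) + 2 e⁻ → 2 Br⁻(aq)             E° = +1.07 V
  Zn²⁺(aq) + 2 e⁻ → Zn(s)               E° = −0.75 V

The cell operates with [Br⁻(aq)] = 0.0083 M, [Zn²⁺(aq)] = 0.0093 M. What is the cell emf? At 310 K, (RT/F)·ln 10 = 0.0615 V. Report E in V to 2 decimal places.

+2.01 V

Br₂/Br⁻ is reduced (cathode, E° = +1.07 V) and Zn²⁺/Zn is oxidized (anode).
The standard potential is +1.07 − (−0.75) = +1.82 V and the balanced reaction transfers n = 2 electrons.
For the overall reaction Br2(l) + Zn(s) → 2 Br⁻(aq) + Zn²⁺(aq), Q = [Br⁻(aq)]^2·[Zn²⁺(aq)] = 6.41×10^−7, giving log Q = −6.193.
E = E° − (0.0615/n)·log Q = +1.82 − (0.0615/2)(−6.193) = +2.01 V.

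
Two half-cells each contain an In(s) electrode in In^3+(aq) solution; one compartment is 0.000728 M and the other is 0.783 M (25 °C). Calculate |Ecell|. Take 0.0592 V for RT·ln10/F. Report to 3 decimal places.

For a concentration cell E°cell = 0, since both electrodes use the same couple.
The compartment with the higher In^3+(aq) concentration (0.783 M) acts as the cathode; ions are reduced there and produced at the dilute (0.000728 M) anode.
With n = 3, Ecell = −(0.0592/3)·log([dilute]/[conc]) = −(0.0592/3)·log(0.000728/0.783) = +0.060 V.

0.060 V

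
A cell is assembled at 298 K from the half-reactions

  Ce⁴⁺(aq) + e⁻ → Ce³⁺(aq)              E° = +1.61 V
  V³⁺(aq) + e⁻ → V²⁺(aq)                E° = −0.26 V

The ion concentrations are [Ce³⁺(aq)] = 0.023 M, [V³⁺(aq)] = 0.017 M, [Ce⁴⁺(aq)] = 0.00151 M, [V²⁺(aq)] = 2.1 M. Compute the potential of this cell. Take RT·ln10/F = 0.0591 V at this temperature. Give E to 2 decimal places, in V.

+1.92 V

Ce⁴⁺/Ce³⁺ is reduced (cathode, E° = +1.61 V) and V³⁺/V²⁺ is oxidized (anode).
The standard potential is +1.61 − (−0.26) = +1.87 V and the balanced reaction transfers n = 1 electron.
The balanced reaction is Ce⁴⁺(aq) + V²⁺(aq) → Ce³⁺(aq) + V³⁺(aq), so Q = ([Ce³⁺(aq)]·[V³⁺(aq)]) / ([Ce⁴⁺(aq)]·[V²⁺(aq)]) = 0.123 and log Q = −0.909.
By the Nernst equation, E = +1.87 − (0.0591/1)·(−0.909) = +1.92 V.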